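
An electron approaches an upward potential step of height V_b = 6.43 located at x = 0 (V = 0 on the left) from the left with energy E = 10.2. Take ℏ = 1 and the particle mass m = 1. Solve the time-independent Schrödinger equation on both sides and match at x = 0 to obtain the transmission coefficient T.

T = 0.941

On each side the TISE gives plane waves with k = √(2m(E − V))/ℏ: k₁ = √(2·1·10.2) = 4.517, k₂ = √(2·1·3.77) = 2.746.
Matching ψ and ψ′ at x = 0 gives r = (k₁ − k₂)/(k₁ + k₂), so R = r² = 0.05945 and T = 1 − R = 0.9406.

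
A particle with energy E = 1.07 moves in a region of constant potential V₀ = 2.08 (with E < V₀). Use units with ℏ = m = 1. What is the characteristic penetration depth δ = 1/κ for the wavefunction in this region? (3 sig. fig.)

δ = 0.704

Since E < V₀ the TISE in this region is ψ'' = κ²ψ with κ = √(2m(V₀ − E))/ℏ.
κ = √(2 × 1 × 1.01) = 1.421. The penetration depth is δ = 1/κ = 0.704.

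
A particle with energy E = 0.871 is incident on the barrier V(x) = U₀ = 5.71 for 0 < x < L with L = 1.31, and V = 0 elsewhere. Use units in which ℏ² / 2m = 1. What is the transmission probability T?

T = 0.00649

Since E < U₀ the interior solution is evanescent with decay constant κ = √(2m(U₀ − E))/ℏ = 2.200.
κL = 2.882, sinh(κL) = 8.894.
The exact tunnelling result is T⁻¹ = 1 + U₀² sinh²(κL) / [4E(U₀ − E)] = 154.0, so T = 0.00649.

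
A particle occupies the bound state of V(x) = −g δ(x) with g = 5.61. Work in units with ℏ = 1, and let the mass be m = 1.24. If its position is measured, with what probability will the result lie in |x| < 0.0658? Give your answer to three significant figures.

The normalised bound state is ψ = √κ e^{−κ|x|} with κ = mg/ℏ² = 6.956.
P(|x| < d) = ∫_{−d}^{d} κ e^{−2κ|x|} dx = 1 − e^{−2κd} = 1 − e^{−0.9155} = 0.5997.

P = 0.600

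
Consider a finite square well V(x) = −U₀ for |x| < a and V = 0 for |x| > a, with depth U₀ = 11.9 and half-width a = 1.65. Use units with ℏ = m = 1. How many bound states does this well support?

N = 6

The dimensionless depth is z₀ = a√(2mU₀)/ℏ = 1.65 × √(23.80) = 8.050.
The even/odd transcendental equations gain one root per π/2 in z₀, giving N = 1 + ⌊2z₀/π⌋ = 1 + ⌊5.125⌋ = 6.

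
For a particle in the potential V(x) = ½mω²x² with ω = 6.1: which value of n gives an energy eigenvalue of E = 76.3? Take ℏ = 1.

n = 12

E_n = ℏω(n + ½) ⇒ n = E/(ℏω) − ½ = 76.3/6.1 − 0.5 = 12.008 → n = 12.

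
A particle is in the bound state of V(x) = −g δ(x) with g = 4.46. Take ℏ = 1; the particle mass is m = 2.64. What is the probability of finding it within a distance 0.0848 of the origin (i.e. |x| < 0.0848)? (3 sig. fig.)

P = 0.864

The normalised bound state is ψ = √κ e^{−κ|x|} with κ = mg/ℏ² = 11.77.
P(|x| < d) = ∫_{−d}^{d} κ e^{−2κ|x|} dx = 1 − e^{−2κd} = 1 − e^{−1.997} = 0.8642.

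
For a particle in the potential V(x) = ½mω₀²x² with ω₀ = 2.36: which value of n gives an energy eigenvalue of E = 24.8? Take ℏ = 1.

n = 10

E_n = ℏω₀(n + ½) ⇒ n = E/(ℏω₀) − ½ = 24.8/2.36 − 0.5 = 10.008 → n = 10.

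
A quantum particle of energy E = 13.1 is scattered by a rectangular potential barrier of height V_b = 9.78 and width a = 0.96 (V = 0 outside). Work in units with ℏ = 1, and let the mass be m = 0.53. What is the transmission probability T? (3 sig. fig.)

T = 0.657

E > V_b: inside the barrier k₂ = √(2m(E − V_b))/ℏ = 1.876, k₂a = 1.801.
Matching at both interfaces gives T⁻¹ = 1 + V_b² sin²(k₂a) / [4E(E − V_b)] = 1.521, hence T = 0.657.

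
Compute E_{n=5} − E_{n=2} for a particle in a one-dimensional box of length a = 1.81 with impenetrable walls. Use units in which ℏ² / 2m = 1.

ΔE = 63.3

E_n = n²π²ℏ²/(2ma²), so ΔE = (5² − 2²) π²ℏ²/(2ma²).
ΔE = 21 × π² / (2 × 0.5 × 1.81²) = 63.26.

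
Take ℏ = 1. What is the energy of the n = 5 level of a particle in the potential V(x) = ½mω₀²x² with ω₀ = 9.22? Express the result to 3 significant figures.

E = 50.7

Using E_n = (n + ½)ℏω₀: E_5 = 5.5 × 9.22 = 50.71.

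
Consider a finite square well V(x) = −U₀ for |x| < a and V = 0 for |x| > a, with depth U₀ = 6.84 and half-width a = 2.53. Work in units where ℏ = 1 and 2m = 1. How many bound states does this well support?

The dimensionless depth is z₀ = a√(2mU₀)/ℏ = 2.53 × √(6.840) = 6.617.
The even/odd transcendental equations gain one root per π/2 in z₀, giving N = 1 + ⌊2z₀/π⌋ = 1 + ⌊4.212⌋ = 5.

N = 5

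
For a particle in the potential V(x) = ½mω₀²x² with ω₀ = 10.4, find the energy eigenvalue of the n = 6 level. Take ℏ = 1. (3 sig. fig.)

E = 67.6

Using E_n = (n + ½)ℏω₀: E_6 = 6.5 × 10.4 = 67.60.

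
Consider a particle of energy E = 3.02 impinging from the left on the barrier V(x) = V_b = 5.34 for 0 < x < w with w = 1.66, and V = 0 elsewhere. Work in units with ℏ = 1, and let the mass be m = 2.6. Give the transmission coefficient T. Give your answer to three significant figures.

E < V_b: inside the barrier ψ ∝ e^{±κx} with κ = √(2m(V_b − E))/ℏ = 3.473.
κw = 5.766, sinh(κw) = 159.6.
Matching ψ, ψ′ at both faces gives T = [1 + V_b² sinh²(κw) / (4E(V_b − E))]⁻¹ = 1/25910 = 0.0000386.

T = 0.0000386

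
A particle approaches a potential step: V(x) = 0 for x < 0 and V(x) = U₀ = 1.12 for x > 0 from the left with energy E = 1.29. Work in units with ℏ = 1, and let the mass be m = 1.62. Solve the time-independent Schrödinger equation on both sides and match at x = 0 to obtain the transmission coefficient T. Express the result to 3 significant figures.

The wavenumbers are k₁ = √(2mE)/ℏ = 2.044 on the left and k₂ = √(2m(E − U₀))/ℏ = 0.7422 on the right.
Matching ψ and ψ′ at x = 0 gives r = (k₁ − k₂)/(k₁ + k₂), so R = r² = 0.2184 and T = 1 − R = 0.7816.

T = 0.782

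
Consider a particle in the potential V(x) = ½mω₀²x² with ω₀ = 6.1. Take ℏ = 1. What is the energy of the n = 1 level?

Using E_n = (n + ½)ℏω₀: E_1 = 1.5 × 6.1 = 9.150.

E = 9.15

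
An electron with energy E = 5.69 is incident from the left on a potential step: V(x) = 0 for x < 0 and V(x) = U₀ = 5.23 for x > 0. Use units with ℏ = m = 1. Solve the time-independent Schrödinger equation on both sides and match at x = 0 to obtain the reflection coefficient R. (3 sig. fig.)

On each side the TISE gives plane waves with k = √(2m(E − V))/ℏ: k₁ = √(2·1·5.69) = 3.373, k₂ = √(2·1·0.46) = 0.9592.
Matching ψ and ψ′ at x = 0 gives r = (k₁ − k₂)/(k₁ + k₂), so R = r² = 0.3105 and T = 1 − R = 0.6895.

R = 0.311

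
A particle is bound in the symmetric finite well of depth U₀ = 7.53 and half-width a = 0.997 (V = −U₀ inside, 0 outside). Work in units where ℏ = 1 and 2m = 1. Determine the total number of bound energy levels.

The dimensionless depth is z₀ = a√(2mU₀)/ℏ = 0.997 × √(7.530) = 2.736.
The even/odd transcendental equations gain one root per π/2 in z₀, giving N = 1 + ⌊2z₀/π⌋ = 1 + ⌊1.742⌋ = 2.

N = 2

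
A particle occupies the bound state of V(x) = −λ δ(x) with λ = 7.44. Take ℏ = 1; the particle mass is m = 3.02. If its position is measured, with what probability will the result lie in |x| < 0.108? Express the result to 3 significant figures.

The normalised bound state is ψ = √κ e^{−κ|x|} with κ = mλ/ℏ² = 22.47.
P(|x| < d) = ∫_{−d}^{d} κ e^{−2κ|x|} dx = 1 − e^{−2κd} = 1 − e^{−4.853} = 0.9922.

P = 0.992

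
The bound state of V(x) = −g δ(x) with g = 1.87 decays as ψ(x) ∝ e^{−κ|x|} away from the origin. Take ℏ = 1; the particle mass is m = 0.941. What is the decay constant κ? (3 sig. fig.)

Integrate −(ℏ²/2m)ψ'' − gδ(x)ψ = Eψ from −ε to +ε: the ψ'' term gives ψ'(0⁺) − ψ'(0⁻) and the δ term gives −(2mg/ℏ²)ψ(0).
With ψ ∝ e^{−κ|x|} this yields −2κ = −2mg/ℏ², so κ = mg/ℏ² = 1.760.

κ = 1.76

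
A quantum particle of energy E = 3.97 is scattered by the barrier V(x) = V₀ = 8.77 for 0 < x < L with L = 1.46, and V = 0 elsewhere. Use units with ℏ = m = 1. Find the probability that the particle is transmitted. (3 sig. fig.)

T = 0.000467

E < V₀: inside the barrier ψ ∝ e^{±κx} with κ = √(2m(V₀ − E))/ℏ = 3.098.
κL = 4.524, sinh(κL) = 46.08.
Matching ψ, ψ′ at both faces gives T = [1 + V₀² sinh²(κL) / (4E(V₀ − E))]⁻¹ = 1/2144 = 0.000467.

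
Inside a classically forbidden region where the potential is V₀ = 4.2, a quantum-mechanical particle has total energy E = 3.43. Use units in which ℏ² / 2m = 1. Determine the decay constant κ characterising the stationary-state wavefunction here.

κ = 0.877

Since E < V₀ the TISE in this region is ψ'' = κ²ψ with κ = √(2m(V₀ − E))/ℏ.
κ = √(2 × 0.5 × 0.77) = 0.8775.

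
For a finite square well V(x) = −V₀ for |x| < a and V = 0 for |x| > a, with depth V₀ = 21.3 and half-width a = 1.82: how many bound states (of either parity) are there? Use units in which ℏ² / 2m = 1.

N = 6

Define the well-strength parameter z₀ = (a/ℏ)√(2mV₀) = 1.82 × √(2·0.5·21.3) = 8.400.
The even/odd transcendental equations gain one root per π/2 in z₀, giving N = 1 + ⌊2z₀/π⌋ = 1 + ⌊5.347⌋ = 6.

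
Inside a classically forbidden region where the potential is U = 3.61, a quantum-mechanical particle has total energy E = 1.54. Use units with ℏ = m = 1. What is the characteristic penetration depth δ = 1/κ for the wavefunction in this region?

Since E < U the TISE in this region is ψ'' = κ²ψ with κ = √(2m(U − E))/ℏ.
κ = √(2 × 1 × 2.07) = 2.035. The penetration depth is δ = 1/κ = 0.491.

δ = 0.491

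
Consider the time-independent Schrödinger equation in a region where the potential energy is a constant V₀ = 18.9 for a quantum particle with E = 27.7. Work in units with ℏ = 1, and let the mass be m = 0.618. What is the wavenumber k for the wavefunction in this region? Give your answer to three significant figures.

k = 3.30

With E > V₀ the solution is oscillatory, ψ ∝ e^{±ikx} with k = √(2m(E − V₀))/ℏ.
k = √(2 × 0.618 × 8.8) = 3.298.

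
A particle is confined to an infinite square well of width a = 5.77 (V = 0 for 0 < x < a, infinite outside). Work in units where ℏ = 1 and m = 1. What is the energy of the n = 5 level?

The infinite-well eigenfunctions ψ_n = √(2/a) sin(nπx/a) vanish at both walls, giving E_n = n²π²ℏ²/(2ma²).
E_5 = 5² × π² / (2 × 1 × 5.77²) = 3.706.

E = 3.71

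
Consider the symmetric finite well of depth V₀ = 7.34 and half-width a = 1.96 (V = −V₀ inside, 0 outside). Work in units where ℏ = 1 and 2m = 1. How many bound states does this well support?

Define the well-strength parameter z₀ = (a/ℏ)√(2mV₀) = 1.96 × √(2·0.5·7.34) = 5.310.
The even/odd transcendental equations gain one root per π/2 in z₀, giving N = 1 + ⌊2z₀/π⌋ = 1 + ⌊3.381⌋ = 4.

N = 4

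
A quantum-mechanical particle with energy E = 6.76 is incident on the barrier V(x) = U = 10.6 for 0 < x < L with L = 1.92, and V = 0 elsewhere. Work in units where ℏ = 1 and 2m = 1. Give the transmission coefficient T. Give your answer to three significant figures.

T = 0.00199

E < U: inside the barrier ψ ∝ e^{±κx} with κ = √(2m(U − E))/ℏ = 1.960.
κL = 3.762, sinh(κL) = 21.51.
The exact tunnelling result is T⁻¹ = 1 + U² sinh²(κL) / [4E(U − E)] = 501.9, so T = 0.00199.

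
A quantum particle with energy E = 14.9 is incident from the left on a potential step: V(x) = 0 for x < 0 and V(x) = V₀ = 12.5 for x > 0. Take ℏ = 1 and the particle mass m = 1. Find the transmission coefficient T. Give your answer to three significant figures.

The wavenumbers are k₁ = √(2mE)/ℏ = 5.459 on the left and k₂ = √(2m(E − V₀))/ℏ = 2.191 on the right.
Matching ψ and ψ′ at x = 0 gives r = (k₁ − k₂)/(k₁ + k₂), so R = r² = 0.1825 and T = 1 − R = 0.8175.

T = 0.817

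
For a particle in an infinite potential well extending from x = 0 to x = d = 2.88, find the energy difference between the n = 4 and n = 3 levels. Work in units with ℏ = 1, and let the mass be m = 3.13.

E_n = n²π²ℏ²/(2md²), so ΔE = (4² − 3²) π²ℏ²/(2md²).
ΔE = 7 × π² / (2 × 3.13 × 2.88²) = 1.331.

ΔE = 1.33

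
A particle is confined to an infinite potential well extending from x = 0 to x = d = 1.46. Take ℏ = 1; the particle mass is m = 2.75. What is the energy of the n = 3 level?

The infinite-well eigenfunctions ψ_n = √(2/d) sin(nπx/d) vanish at both walls, giving E_n = n²π²ℏ²/(2md²).
E_3 = 3² × π² / (2 × 2.75 × 1.46²) = 7.577.

E = 7.58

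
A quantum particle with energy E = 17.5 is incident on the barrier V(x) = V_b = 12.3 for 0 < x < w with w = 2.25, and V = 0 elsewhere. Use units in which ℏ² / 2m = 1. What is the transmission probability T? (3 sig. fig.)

E > V_b: inside the barrier k₂ = √(2m(E − V_b))/ℏ = 2.280, k₂w = 5.131.
Matching at both interfaces gives T⁻¹ = 1 + V_b² sin²(k₂w) / [4E(E − V_b)] = 1.347, hence T = 0.742.

T = 0.742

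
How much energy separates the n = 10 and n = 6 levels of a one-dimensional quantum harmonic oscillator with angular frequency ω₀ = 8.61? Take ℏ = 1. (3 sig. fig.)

ΔE = 34.4

E_n = ℏω₀(n + ½), so ΔE = (10 − 6) ℏω₀ = 4 × 8.61 = 34.44.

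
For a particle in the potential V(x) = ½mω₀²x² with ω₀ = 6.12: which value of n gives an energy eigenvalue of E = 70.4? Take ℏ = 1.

n = 11

E_n = ℏω₀(n + ½) ⇒ n = E/(ℏω₀) − ½ = 70.4/6.12 − 0.5 = 11.003 → n = 11.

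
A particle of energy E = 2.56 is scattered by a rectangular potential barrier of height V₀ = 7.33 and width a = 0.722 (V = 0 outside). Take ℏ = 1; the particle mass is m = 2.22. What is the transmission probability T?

T = 0.00472

E < V₀: inside the barrier ψ ∝ e^{±κx} with κ = √(2m(V₀ − E))/ℏ = 4.602.
κa = 3.323, sinh(κa) = 13.85.
The exact tunnelling result is T⁻¹ = 1 + V₀² sinh²(κa) / [4E(V₀ − E)] = 212.0, so T = 0.00472.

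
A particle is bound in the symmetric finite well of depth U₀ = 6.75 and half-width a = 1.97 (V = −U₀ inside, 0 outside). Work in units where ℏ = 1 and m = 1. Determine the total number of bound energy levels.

Define the well-strength parameter z₀ = (a/ℏ)√(2mU₀) = 1.97 × √(2·1·6.75) = 7.238.
The even/odd transcendental equations gain one root per π/2 in z₀, giving N = 1 + ⌊2z₀/π⌋ = 1 + ⌊4.608⌋ = 5.

N = 5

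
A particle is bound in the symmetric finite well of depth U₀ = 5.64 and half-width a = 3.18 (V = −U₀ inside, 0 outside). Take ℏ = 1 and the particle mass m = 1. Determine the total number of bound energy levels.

The dimensionless depth is z₀ = a√(2mU₀)/ℏ = 3.18 × √(11.28) = 10.68.
The even/odd transcendental equations gain one root per π/2 in z₀, giving N = 1 + ⌊2z₀/π⌋ = 1 + ⌊6.799⌋ = 7.

N = 7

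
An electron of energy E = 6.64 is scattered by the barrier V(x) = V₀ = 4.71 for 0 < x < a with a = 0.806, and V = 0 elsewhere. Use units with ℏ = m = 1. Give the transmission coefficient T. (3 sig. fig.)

Above the barrier the interior wavenumber is k₂ = √(2m(E − V₀))/ℏ = 1.965, giving phase k₂a = 1.584.
T = [1 + V₀² sin²(k₂a) / (4E(E − V₀))]⁻¹ = 1/1.433 = 0.698.

T = 0.698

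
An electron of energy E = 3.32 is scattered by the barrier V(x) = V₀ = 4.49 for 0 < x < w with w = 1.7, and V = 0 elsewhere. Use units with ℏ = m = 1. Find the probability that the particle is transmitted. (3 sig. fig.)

T = 0.0169

E < V₀: inside the barrier ψ ∝ e^{±κx} with κ = √(2m(V₀ − E))/ℏ = 1.530.
κw = 2.600, sinh(κw) = 6.698.
The exact tunnelling result is T⁻¹ = 1 + V₀² sinh²(κw) / [4E(V₀ − E)] = 59.21, so T = 0.0169.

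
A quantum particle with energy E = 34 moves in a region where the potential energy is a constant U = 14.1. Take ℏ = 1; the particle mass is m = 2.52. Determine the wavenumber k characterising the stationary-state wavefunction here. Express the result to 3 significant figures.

With E > U the solution is oscillatory, ψ ∝ e^{±ikx} with k = √(2m(E − U))/ℏ.
k = √(2 × 2.52 × 19.9) = 10.01.

k = 10.0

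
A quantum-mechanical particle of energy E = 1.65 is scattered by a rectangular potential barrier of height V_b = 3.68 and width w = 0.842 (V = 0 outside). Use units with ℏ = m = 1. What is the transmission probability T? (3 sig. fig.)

E < V_b: inside the barrier ψ ∝ e^{±κx} with κ = √(2m(V_b − E))/ℏ = 2.015.
κw = 1.697, sinh(κw) = 2.636.
The exact tunnelling result is T⁻¹ = 1 + V_b² sinh²(κw) / [4E(V_b − E)] = 8.023, so T = 0.125.

T = 0.125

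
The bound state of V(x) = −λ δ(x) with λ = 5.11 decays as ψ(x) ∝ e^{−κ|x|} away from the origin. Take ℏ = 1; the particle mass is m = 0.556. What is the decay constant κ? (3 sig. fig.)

Integrating the TISE across x = 0 gives the cusp condition ψ'(0⁺) − ψ'(0⁻) = −(2mλ/ℏ²)ψ(0).
With ψ ∝ e^{−κ|x|} this yields −2κ = −2mλ/ℏ², so κ = mλ/ℏ² = 2.841.

κ = 2.84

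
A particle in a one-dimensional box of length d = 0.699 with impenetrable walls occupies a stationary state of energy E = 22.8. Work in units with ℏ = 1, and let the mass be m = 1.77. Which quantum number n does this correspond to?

For an infinite well E_n = n²π²ℏ²/(2md²), so n = (d/πℏ)√(2mE).
n = (0.699/π) × √(2 × 1.77 × 22.8) = 1.999 → n = 2.

n = 2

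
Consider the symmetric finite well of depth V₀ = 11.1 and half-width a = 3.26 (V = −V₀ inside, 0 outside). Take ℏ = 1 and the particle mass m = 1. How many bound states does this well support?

Define the well-strength parameter z₀ = (a/ℏ)√(2mV₀) = 3.26 × √(2·1·11.1) = 15.36.
A new bound state (alternating even/odd) appears each time z₀ passes a multiple of π/2, so N = ⌊2z₀/π⌋ + 1 = ⌊9.779⌋ + 1 = 10.

N = 10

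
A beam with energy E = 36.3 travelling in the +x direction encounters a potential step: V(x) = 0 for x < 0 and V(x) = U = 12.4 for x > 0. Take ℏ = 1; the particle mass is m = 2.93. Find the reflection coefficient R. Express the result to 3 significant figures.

R = 0.0108

On each side the TISE gives plane waves with k = √(2m(E − V))/ℏ: k₁ = √(2·2.93·36.3) = 14.58, k₂ = √(2·2.93·23.9) = 11.83.
Matching ψ and ψ′ at x = 0 gives r = (k₁ − k₂)/(k₁ + k₂), so R = r² = 0.01084 and T = 1 − R = 0.9892.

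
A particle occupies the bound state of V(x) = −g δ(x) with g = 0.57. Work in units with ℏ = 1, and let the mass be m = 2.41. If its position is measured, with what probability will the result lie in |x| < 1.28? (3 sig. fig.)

P = 0.970

The normalised bound state is ψ = √κ e^{−κ|x|} with κ = mg/ℏ² = 1.374.
P(|x| < d) = ∫_{−d}^{d} κ e^{−2κ|x|} dx = 1 − e^{−2κd} = 1 − e^{−3.517} = 0.9703.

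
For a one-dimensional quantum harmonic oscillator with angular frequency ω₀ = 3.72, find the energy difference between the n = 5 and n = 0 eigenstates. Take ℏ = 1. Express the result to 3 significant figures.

E_n = ℏω₀(n + ½), so ΔE = (5 − 0) ℏω₀ = 5 × 3.72 = 18.60.

ΔE = 18.6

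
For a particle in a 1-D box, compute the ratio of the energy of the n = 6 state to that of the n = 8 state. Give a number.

E_n = n²π²ℏ²/(2mL²) so the ratio is n₂²/n₁² = 36/64 = 0.5625.

0.5625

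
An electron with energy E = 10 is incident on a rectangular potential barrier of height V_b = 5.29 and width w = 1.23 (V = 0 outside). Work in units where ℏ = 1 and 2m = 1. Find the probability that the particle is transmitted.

Above the barrier the interior wavenumber is k₂ = √(2m(E − V_b))/ℏ = 2.170, giving phase k₂w = 2.669.
T = [1 + V_b² sin²(k₂w) / (4E(E − V_b))]⁻¹ = 1/1.031 = 0.970.

T = 0.970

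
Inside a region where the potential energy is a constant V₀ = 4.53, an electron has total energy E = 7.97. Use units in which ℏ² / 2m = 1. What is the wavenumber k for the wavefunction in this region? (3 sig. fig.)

With E > V₀ the solution is oscillatory, ψ ∝ e^{±ikx} with k = √(2m(E − V₀))/ℏ.
k = √(2 × 0.5 × 3.44) = 1.855.

k = 1.85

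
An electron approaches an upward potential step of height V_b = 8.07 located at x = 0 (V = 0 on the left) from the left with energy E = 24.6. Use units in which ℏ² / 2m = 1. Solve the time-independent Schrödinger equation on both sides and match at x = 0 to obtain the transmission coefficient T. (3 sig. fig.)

The wavenumbers are k₁ = √(2mE)/ℏ = 4.960 on the left and k₂ = √(2m(E − V_b))/ℏ = 4.066 on the right.
Matching ψ and ψ′ at x = 0 gives r = (k₁ − k₂)/(k₁ + k₂), so R = r² = 0.009814 and T = 1 − R = 0.9902.

T = 0.990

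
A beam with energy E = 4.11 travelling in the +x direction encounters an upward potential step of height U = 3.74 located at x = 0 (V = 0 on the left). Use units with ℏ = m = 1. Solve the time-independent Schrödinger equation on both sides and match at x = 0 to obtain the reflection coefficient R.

R = 0.290

On each side the TISE gives plane waves with k = √(2m(E − V))/ℏ: k₁ = √(2·1·4.11) = 2.867, k₂ = √(2·1·0.37) = 0.8602.
Matching ψ and ψ′ at x = 0 gives r = (k₁ − k₂)/(k₁ + k₂), so R = r² = 0.2899 and T = 1 − R = 0.7101.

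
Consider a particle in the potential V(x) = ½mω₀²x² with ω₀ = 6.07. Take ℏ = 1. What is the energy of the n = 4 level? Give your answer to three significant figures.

E = 27.3

The oscillator eigenvalues are E_n = ℏω₀(n + ½), so E_4 = 6.07 × 4.5 = 27.32.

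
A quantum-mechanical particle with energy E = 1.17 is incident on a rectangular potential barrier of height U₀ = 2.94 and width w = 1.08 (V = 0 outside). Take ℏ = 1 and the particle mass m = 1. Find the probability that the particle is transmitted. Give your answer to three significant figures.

T = 0.0638

Since E < U₀ the interior solution is evanescent with decay constant κ = √(2m(U₀ − E))/ℏ = 1.881.
κw = 2.032, sinh(κw) = 3.749.
The exact tunnelling result is T⁻¹ = 1 + U₀² sinh²(κw) / [4E(U₀ − E)] = 15.67, so T = 0.0638.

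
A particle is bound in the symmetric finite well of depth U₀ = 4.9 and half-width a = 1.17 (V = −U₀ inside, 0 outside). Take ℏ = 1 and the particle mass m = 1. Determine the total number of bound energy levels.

N = 3

The dimensionless depth is z₀ = a√(2mU₀)/ℏ = 1.17 × √(9.800) = 3.663.
The even/odd transcendental equations gain one root per π/2 in z₀, giving N = 1 + ⌊2z₀/π⌋ = 1 + ⌊2.332⌋ = 3.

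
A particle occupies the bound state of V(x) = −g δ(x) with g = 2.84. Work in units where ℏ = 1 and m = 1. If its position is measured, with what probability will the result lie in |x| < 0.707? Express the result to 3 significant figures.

P = 0.982

The normalised bound state is ψ = √κ e^{−κ|x|} with κ = mg/ℏ² = 2.840.
P(|x| < d) = ∫_{−d}^{d} κ e^{−2κ|x|} dx = 1 − e^{−2κd} = 1 − e^{−4.016} = 0.9820.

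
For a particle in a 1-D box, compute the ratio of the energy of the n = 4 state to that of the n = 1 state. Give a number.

16

Since E_n ∝ n², the ratio is (4/1)² = 16.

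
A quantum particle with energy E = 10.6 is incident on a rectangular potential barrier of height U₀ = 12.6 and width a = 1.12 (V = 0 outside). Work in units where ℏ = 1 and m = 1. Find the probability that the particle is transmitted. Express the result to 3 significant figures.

T = 0.0242

Since E < U₀ the interior solution is evanescent with decay constant κ = √(2m(U₀ − E))/ℏ = 2.000.
κa = 2.240, sinh(κa) = 4.643.
Matching ψ, ψ′ at both faces gives T = [1 + U₀² sinh²(κa) / (4E(U₀ − E))]⁻¹ = 1/41.37 = 0.0242.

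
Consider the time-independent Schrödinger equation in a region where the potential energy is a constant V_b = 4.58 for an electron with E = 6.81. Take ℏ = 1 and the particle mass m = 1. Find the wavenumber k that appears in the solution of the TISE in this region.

With E > V_b the solution is oscillatory, ψ ∝ e^{±ikx} with k = √(2m(E − V_b))/ℏ.
k = √(2 × 1 × 2.23) = 2.112.

k = 2.11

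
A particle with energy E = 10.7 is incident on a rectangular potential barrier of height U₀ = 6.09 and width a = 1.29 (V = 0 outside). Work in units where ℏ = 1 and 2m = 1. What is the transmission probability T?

E > U₀: inside the barrier k₂ = √(2m(E − U₀))/ℏ = 2.147, k₂a = 2.770.
T = [1 + U₀² sin²(k₂a) / (4E(E − U₀))]⁻¹ = 1/1.025 = 0.976.

T = 0.976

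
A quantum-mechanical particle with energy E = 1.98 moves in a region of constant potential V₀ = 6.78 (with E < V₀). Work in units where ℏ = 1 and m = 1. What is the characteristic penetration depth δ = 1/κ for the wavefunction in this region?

δ = 0.323

Since E < V₀ the TISE in this region is ψ'' = κ²ψ with κ = √(2m(V₀ − E))/ℏ.
κ = √(2 × 1 × 4.8) = 3.098. The penetration depth is δ = 1/κ = 0.323.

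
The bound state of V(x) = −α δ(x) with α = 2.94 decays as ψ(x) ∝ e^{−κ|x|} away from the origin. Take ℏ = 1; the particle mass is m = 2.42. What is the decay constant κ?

κ = 7.11

Integrating the TISE across x = 0 gives the cusp condition ψ'(0⁺) − ψ'(0⁻) = −(2mα/ℏ²)ψ(0).
With ψ ∝ e^{−κ|x|} this yields −2κ = −2mα/ℏ², so κ = mα/ℏ² = 7.115.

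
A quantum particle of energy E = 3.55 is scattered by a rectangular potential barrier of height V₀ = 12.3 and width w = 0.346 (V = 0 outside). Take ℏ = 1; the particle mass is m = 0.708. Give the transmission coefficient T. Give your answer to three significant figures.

E < V₀: inside the barrier ψ ∝ e^{±κx} with κ = √(2m(V₀ − E))/ℏ = 3.520.
κw = 1.218, sinh(κw) = 1.542.
The exact tunnelling result is T⁻¹ = 1 + V₀² sinh²(κw) / [4E(V₀ − E)] = 3.896, so T = 0.257.

T = 0.257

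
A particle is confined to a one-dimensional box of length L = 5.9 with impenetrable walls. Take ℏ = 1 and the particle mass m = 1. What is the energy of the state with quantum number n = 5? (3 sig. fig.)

The infinite-well eigenfunctions ψ_n = √(2/L) sin(nπx/L) vanish at both walls, giving E_n = n²π²ℏ²/(2mL²).
E_5 = 5² × π² / (2 × 1 × 5.9²) = 3.544.

E = 3.54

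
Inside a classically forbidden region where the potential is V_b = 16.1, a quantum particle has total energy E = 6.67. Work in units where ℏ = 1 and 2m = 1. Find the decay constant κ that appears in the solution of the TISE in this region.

κ = 3.07

Since E < V_b the TISE in this region is ψ'' = κ²ψ with κ = √(2m(V_b − E))/ℏ.
κ = √(2 × 0.5 × 9.43) = 3.071.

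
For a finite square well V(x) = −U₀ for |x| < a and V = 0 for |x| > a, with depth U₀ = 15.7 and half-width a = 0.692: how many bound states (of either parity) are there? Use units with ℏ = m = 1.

Define the well-strength parameter z₀ = (a/ℏ)√(2mU₀) = 0.692 × √(2·1·15.7) = 3.878.
A new bound state (alternating even/odd) appears each time z₀ passes a multiple of π/2, so N = ⌊2z₀/π⌋ + 1 = ⌊2.469⌋ + 1 = 3.

N = 3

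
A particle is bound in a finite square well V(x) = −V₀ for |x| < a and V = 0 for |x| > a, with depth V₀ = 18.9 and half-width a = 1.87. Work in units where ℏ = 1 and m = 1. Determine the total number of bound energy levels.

The dimensionless depth is z₀ = a√(2mV₀)/ℏ = 1.87 × √(37.80) = 11.50.
The even/odd transcendental equations gain one root per π/2 in z₀, giving N = 1 + ⌊2z₀/π⌋ = 1 + ⌊7.319⌋ = 8.

N = 8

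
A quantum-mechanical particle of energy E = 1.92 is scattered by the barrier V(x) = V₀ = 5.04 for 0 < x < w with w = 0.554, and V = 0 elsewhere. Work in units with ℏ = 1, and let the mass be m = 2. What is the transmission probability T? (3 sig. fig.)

T = 0.0727

E < V₀: inside the barrier ψ ∝ e^{±κx} with κ = √(2m(V₀ − E))/ℏ = 3.533.
κw = 1.957, sinh(κw) = 3.469.
Matching ψ, ψ′ at both faces gives T = [1 + V₀² sinh²(κw) / (4E(V₀ − E))]⁻¹ = 1/13.76 = 0.0727.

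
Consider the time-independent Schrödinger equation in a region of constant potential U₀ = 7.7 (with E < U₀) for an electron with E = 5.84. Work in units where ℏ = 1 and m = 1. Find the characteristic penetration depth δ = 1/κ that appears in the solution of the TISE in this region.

δ = 0.518

Since E < U₀ the TISE in this region is ψ'' = κ²ψ with κ = √(2m(U₀ − E))/ℏ.
κ = √(2 × 1 × 1.86) = 1.929. The penetration depth is δ = 1/κ = 0.518.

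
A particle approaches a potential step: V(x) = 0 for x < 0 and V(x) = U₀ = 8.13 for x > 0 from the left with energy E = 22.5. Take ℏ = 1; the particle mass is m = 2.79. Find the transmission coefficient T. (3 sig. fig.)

T = 0.988

The wavenumbers are k₁ = √(2mE)/ℏ = 11.20 on the left and k₂ = √(2m(E − U₀))/ℏ = 8.955 on the right.
Continuity of ψ and ψ′ at the step yields the reflection amplitude r = (k₁ − k₂)/(k₁ + k₂) = 0.1116; thus R = |r|² = 0.01246, T = 0.9875.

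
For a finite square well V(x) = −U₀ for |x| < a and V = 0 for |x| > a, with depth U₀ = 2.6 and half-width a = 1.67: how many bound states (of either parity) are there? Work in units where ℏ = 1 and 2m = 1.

The dimensionless depth is z₀ = a√(2mU₀)/ℏ = 1.67 × √(2.600) = 2.693.
A new bound state (alternating even/odd) appears each time z₀ passes a multiple of π/2, so N = ⌊2z₀/π⌋ + 1 = ⌊1.714⌋ + 1 = 2.

N = 2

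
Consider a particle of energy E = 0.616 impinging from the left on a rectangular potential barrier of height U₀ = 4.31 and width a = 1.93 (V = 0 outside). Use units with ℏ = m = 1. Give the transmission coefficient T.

E < U₀: inside the barrier ψ ∝ e^{±κx} with κ = √(2m(U₀ − E))/ℏ = 2.718.
κa = 5.246, sinh(κa) = 94.89.
Matching ψ, ψ′ at both faces gives T = [1 + U₀² sinh²(κa) / (4E(U₀ − E))]⁻¹ = 1/18380 = 0.0000544.

T = 0.0000544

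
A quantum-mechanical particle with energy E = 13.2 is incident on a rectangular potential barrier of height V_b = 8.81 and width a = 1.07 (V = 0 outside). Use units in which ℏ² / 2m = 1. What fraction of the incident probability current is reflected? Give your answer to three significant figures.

Above the barrier the interior wavenumber is k₂ = √(2m(E − V_b))/ℏ = 2.095, giving phase k₂a = 2.242.
T = [1 + V_b² sin²(k₂a) / (4E(E − V_b))]⁻¹ = 1/1.205 = 0.830.
R = 1 − T = 0.170.

R = 0.170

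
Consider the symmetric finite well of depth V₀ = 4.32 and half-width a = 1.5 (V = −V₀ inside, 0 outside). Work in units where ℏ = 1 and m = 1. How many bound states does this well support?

The dimensionless depth is z₀ = a√(2mV₀)/ℏ = 1.5 × √(8.640) = 4.409.
A new bound state (alternating even/odd) appears each time z₀ passes a multiple of π/2, so N = ⌊2z₀/π⌋ + 1 = ⌊2.807⌋ + 1 = 3.

N = 3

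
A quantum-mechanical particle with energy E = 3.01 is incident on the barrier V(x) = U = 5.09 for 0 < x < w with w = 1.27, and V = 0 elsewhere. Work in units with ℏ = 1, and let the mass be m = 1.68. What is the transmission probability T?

Since E < U the interior solution is evanescent with decay constant κ = √(2m(U − E))/ℏ = 2.644.
κw = 3.357, sinh(κw) = 14.34.
The exact tunnelling result is T⁻¹ = 1 + U² sinh²(κw) / [4E(U − E)] = 213.7, so T = 0.00468.

T = 0.00468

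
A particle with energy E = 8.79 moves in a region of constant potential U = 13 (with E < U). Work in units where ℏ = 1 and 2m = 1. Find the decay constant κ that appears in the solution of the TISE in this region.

κ = 2.05

Since E < U the TISE in this region is ψ'' = κ²ψ with κ = √(2m(U − E))/ℏ.
κ = √(2 × 0.5 × 4.21) = 2.052.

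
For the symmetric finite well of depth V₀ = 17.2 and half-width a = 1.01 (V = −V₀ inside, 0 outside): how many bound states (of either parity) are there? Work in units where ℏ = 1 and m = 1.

N = 4

Define the well-strength parameter z₀ = (a/ℏ)√(2mV₀) = 1.01 × √(2·1·17.2) = 5.924.
The even/odd transcendental equations gain one root per π/2 in z₀, giving N = 1 + ⌊2z₀/π⌋ = 1 + ⌊3.771⌋ = 4.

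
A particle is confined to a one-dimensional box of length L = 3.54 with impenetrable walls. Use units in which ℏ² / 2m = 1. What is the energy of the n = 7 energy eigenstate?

Requiring ψ(0) = ψ(L) = 0 quantises k = nπ/L, hence E_n = ℏ²k²/2m = n²π²ℏ²/(2mL²).
E_7 = 7² × π² / (2 × 0.5 × 3.54²) = 38.59.

E = 38.6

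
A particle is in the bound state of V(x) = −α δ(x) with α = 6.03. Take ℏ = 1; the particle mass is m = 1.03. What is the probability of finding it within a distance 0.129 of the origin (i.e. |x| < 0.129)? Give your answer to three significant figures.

P = 0.799

The normalised bound state is ψ = √κ e^{−κ|x|} with κ = mα/ℏ² = 6.211.
P(|x| < d) = ∫_{−d}^{d} κ e^{−2κ|x|} dx = 1 − e^{−2κd} = 1 − e^{−1.602} = 0.7986.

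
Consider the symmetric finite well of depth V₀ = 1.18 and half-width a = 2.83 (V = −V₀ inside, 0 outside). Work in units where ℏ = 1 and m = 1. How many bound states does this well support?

The dimensionless depth is z₀ = a√(2mV₀)/ℏ = 2.83 × √(2.360) = 4.348.
A new bound state (alternating even/odd) appears each time z₀ passes a multiple of π/2, so N = ⌊2z₀/π⌋ + 1 = ⌊2.768⌋ + 1 = 3.

N = 3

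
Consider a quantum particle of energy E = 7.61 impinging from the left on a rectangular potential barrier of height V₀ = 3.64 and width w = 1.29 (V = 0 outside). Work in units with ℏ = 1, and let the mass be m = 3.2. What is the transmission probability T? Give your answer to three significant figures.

E > V₀: inside the barrier k₂ = √(2m(E − V₀))/ℏ = 5.041, k₂w = 6.502.
Matching at both interfaces gives T⁻¹ = 1 + V₀² sin²(k₂w) / [4E(E − V₀)] = 1.005, hence T = 0.995.

T = 0.995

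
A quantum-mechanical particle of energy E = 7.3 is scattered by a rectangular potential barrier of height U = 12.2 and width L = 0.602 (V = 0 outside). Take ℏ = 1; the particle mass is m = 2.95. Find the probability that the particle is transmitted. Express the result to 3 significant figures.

T = 0.00592

E < U: inside the barrier ψ ∝ e^{±κx} with κ = √(2m(U − E))/ℏ = 5.377.
κL = 3.237, sinh(κL) = 12.71.
The exact tunnelling result is T⁻¹ = 1 + U² sinh²(κL) / [4E(U − E)] = 169.0, so T = 0.00592.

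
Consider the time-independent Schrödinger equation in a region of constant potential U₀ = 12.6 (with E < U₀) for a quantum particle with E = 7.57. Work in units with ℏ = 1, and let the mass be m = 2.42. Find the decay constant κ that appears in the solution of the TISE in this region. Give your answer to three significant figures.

Since E < U₀ the TISE in this region is ψ'' = κ²ψ with κ = √(2m(U₀ − E))/ℏ.
κ = √(2 × 2.42 × 5.03) = 4.934.

κ = 4.93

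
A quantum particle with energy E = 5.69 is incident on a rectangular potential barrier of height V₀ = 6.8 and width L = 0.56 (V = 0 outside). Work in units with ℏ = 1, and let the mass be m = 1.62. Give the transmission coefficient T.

Since E < V₀ the interior solution is evanescent with decay constant κ = √(2m(V₀ − E))/ℏ = 1.896.
κL = 1.062, sinh(κL) = 1.273.
The exact tunnelling result is T⁻¹ = 1 + V₀² sinh²(κL) / [4E(V₀ − E)] = 3.967, so T = 0.252.

T = 0.252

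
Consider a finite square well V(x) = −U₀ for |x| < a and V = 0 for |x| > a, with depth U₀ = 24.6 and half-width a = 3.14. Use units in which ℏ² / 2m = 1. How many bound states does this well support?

N = 10

The dimensionless depth is z₀ = a√(2mU₀)/ℏ = 3.14 × √(24.60) = 15.57.
The even/odd transcendental equations gain one root per π/2 in z₀, giving N = 1 + ⌊2z₀/π⌋ = 1 + ⌊9.915⌋ = 10.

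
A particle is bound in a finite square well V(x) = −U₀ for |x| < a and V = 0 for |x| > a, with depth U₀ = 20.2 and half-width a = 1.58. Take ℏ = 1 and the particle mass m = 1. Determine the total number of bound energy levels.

Define the well-strength parameter z₀ = (a/ℏ)√(2mU₀) = 1.58 × √(2·1·20.2) = 10.04.
The even/odd transcendental equations gain one root per π/2 in z₀, giving N = 1 + ⌊2z₀/π⌋ = 1 + ⌊6.393⌋ = 7.

N = 7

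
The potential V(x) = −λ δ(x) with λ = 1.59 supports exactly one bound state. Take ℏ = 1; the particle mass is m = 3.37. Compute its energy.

E = -4.26

For x ≠ 0 the bound state is ψ ∝ e^{−κ|x|}; integrating the TISE across the delta gives the cusp condition 2κ = 2mλ/ℏ², so κ = 5.358.
Then E = −ℏ²κ²/(2m) = −mλ²/(2ℏ²) = -4.260.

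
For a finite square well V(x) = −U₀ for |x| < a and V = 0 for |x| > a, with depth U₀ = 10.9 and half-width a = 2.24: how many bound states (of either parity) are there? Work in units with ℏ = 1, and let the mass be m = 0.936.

Define the well-strength parameter z₀ = (a/ℏ)√(2mU₀) = 2.24 × √(2·0.936·10.9) = 10.12.
A new bound state (alternating even/odd) appears each time z₀ passes a multiple of π/2, so N = ⌊2z₀/π⌋ + 1 = ⌊6.442⌋ + 1 = 7.

N = 7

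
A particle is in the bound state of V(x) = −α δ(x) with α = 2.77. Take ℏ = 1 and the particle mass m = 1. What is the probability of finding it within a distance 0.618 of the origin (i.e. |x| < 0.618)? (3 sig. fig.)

The normalised bound state is ψ = √κ e^{−κ|x|} with κ = mα/ℏ² = 2.770.
P(|x| < d) = ∫_{−d}^{d} κ e^{−2κ|x|} dx = 1 − e^{−2κd} = 1 − e^{−3.424} = 0.9674.

P = 0.967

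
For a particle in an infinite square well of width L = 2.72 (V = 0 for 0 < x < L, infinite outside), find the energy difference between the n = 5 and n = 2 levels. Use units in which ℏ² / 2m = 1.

E_n = n²π²ℏ²/(2mL²), so ΔE = (5² − 2²) π²ℏ²/(2mL²).
ΔE = 21 × π² / (2 × 0.5 × 2.72²) = 28.01.

ΔE = 28.0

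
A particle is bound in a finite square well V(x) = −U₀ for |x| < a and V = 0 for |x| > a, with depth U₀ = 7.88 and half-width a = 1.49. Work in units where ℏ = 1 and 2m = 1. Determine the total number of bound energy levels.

N = 3

Define the well-strength parameter z₀ = (a/ℏ)√(2mU₀) = 1.49 × √(2·0.5·7.88) = 4.183.
A new bound state (alternating even/odd) appears each time z₀ passes a multiple of π/2, so N = ⌊2z₀/π⌋ + 1 = ⌊2.663⌋ + 1 = 3.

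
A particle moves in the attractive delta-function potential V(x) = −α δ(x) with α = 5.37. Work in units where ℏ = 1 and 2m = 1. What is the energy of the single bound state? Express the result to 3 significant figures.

E = -7.21

The bound state is ψ(x) = √κ e^{−κ|x|}. The derivative jump ψ'(0⁺) − ψ'(0⁻) = −(2mα/ℏ²)ψ(0) fixes κ = mα/ℏ² = 2.685.
Then E = −ℏ²κ²/(2m) = −mα²/(2ℏ²) = -7.209.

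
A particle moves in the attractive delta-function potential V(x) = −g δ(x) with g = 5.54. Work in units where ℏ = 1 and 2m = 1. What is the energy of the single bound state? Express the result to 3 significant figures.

E = -7.67

The bound state is ψ(x) = √κ e^{−κ|x|}. The derivative jump ψ'(0⁺) − ψ'(0⁻) = −(2mg/ℏ²)ψ(0) fixes κ = mg/ℏ² = 2.770.
Then E = −ℏ²κ²/(2m) = −mg²/(2ℏ²) = -7.673.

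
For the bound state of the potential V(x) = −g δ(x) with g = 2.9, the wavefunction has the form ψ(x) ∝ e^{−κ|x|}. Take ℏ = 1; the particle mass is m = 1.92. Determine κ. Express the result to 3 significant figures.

Integrating the TISE across x = 0 gives the cusp condition ψ'(0⁺) − ψ'(0⁻) = −(2mg/ℏ²)ψ(0).
With ψ ∝ e^{−κ|x|} this yields −2κ = −2mg/ℏ², so κ = mg/ℏ² = 5.568.

κ = 5.57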